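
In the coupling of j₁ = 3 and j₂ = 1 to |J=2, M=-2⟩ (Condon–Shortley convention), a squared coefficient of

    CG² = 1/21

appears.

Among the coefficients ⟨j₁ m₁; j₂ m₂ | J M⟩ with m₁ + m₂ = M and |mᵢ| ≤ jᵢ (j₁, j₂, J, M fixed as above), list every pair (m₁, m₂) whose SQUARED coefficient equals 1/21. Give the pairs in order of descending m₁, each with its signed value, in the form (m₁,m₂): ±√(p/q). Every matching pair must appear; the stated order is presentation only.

(-1,-1): +√(1/21)

Admissible pairs with m₁+m₂ = M = -2: (-3,1), (-2,0), (-1,-1)
  (m₁,m₂)=(-1,-1): CG² = 1/21, CG = +√(1/21)   ← matches the target
  (m₁,m₂)=(-2,0): CG² = 5/21, CG = −√(5/21)
  (m₁,m₂)=(-3,1): CG² = 5/7, CG = +√(5/7)
Pairs with CG² = 1/21: (-1,-1): +√(1/21)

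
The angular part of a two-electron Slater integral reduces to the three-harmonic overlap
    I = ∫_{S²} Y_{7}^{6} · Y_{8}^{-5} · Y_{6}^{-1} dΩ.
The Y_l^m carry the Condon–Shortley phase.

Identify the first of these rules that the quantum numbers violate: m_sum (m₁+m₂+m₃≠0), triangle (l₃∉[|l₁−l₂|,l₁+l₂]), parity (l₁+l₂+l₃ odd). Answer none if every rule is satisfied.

m₁+m₂+m₃ = 6 − 5 − 1 = 0  ✓
triangle: |7−8|=1 ≤ l₃=6 ≤ 7+8=15  ✓
parity: l₁+l₂+l₃ = 21 is odd  ✗

parity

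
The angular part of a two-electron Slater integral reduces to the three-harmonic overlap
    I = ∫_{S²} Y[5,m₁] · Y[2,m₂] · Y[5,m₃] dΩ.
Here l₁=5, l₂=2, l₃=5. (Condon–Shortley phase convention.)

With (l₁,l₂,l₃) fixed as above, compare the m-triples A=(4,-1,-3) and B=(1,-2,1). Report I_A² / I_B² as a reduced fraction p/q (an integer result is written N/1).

l's match ⇒ only the (l;m) 3-j factors differ between A and B.
A: triangle coeff Δ(5,2,5) = 1/38610; Σ_t [0,1]: t=0:+1/10080 t=1:−1/80640 = 1/11520; (3j)²=49/1430 [(5 2 5; 4 -1 -3)], sign=+1
B: triangle coeff Δ(5,2,5) = 1/38610; Σ_t [0,0]: t=0:+1/2304 = 1/2304; (3j)²=5/143 [(5 2 5; 1 -2 1)], sign=+1
I_A²/I_B² = (49/1430)/(5/143) = 49/50

49/50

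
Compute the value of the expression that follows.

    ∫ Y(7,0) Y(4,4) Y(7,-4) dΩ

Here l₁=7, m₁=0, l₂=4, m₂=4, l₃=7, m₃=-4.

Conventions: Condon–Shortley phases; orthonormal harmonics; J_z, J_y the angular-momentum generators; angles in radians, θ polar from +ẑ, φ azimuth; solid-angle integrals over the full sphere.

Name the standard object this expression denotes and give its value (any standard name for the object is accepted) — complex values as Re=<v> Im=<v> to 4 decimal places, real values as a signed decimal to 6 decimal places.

This is a Gaunt coefficient — the integral of a triple product of spherical harmonics over the sphere.
Rules hold: Σm=0, L=18 even, 3≤7≤11.
N = 15·9·15 = 2025
Δ = 4!·10!·4!/19! = 1/58198140
Racah Σ t=0..4: t=0:+1/17418240 t=1:−1/622080 t=2:+1/230400 t=3:−1/622080 t=4:+1/17418240 = 1/806400
⇒ 3j(7 4 7; 0 0 0)² = 2268/230945, sgn -1
Racah Σ t=4..4: t=4:+1/17418240 = 1/17418240
⇒ 3j(7 4 7; 0 4 -4)² = 175/12597, sgn -1
4πI² = N·(3j₀)²·(3jₘ)² = 53581500/193947611
I = +1·√(0.276268/4π) = 0.14827239

Gaunt coefficient, +0.148272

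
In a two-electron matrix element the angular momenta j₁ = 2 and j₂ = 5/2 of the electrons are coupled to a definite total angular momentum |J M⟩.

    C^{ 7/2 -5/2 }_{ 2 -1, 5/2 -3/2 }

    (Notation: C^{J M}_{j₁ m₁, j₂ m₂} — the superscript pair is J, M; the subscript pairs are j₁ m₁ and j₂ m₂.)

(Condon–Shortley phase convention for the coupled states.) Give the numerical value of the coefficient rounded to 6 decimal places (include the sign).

j₁+j₂−J=1  J+j₁−j₂=3  J−j₁+j₂=4  j₁+j₂+J+1=9
(j₁±m₁, j₂±m₂, J±M) = (1,3,1,4,1,6)
P² = 2304/7
sum k=0..1:
  [0] +1/36 = 1/36
  [1] −1/48 = -1/48
S = 1/144
C² = P²·S² = 1/63 ; C = +0.125988

+√(1/63) ≈ +0.125988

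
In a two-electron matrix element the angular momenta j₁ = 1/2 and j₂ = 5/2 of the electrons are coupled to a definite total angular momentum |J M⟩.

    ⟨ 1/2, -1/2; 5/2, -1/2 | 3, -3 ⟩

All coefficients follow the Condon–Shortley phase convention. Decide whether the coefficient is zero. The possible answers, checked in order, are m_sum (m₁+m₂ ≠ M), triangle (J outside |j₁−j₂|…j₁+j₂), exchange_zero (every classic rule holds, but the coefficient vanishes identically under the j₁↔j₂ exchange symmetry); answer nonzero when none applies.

m_sum

m-sum: m₁+m₂ = -1/2+(-1/2) = -1, M = -3  ✗ ⇒ coefficient is 0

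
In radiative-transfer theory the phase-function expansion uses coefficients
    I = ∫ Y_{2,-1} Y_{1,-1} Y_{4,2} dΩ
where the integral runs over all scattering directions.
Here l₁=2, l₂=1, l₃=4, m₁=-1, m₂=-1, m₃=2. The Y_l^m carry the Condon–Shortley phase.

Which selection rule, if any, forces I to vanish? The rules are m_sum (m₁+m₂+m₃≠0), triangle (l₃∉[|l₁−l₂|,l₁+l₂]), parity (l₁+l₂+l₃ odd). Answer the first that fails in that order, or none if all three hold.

triangle

azimuthal sum: -1 − 1 + 2 = 0  ✓
l₃ must lie in [1,3]; have l₃=4  ✗
L = 2 + 1 + 4 = 7 (odd)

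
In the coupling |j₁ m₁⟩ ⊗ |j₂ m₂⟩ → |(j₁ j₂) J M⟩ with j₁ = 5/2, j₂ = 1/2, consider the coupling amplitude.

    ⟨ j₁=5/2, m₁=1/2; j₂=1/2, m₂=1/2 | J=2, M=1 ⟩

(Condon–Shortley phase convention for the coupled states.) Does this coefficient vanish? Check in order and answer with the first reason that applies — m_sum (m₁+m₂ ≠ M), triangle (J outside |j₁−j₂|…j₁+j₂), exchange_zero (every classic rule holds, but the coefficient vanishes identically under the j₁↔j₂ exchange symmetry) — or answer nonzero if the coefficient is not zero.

nonzero

m-sum: m₁+m₂ = 1/2+1/2 = 1, M = 1  ✓
triangle: |j₁−j₂| = 2 ≤ J = 2 ≤ j₁+j₂ = 3  ✓
exchange: j₁≠j₂ or m₁≠m₂ — the exchange symmetry imposes no constraint here
value check: CG = −√(1/3) = -0.577350 ≠ 0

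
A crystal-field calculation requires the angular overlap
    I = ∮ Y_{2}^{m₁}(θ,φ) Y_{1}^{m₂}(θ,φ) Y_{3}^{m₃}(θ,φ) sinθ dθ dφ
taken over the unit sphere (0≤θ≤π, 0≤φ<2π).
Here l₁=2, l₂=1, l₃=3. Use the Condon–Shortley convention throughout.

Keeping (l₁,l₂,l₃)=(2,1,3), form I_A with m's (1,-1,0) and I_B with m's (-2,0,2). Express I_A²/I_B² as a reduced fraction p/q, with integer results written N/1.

3/5

Same 2,1,3: normalisation and zero-m 3j drop out of the ratio.
A: Δ: 0! 4! 2! / 7! → 1/105; sum: t=0:+1/12 = 1/12; 3j²(2 1 3; 1 -1 0) = Δ·Π!·Σ² = 1/35  (sign -1)
B: Δ: 0! 4! 2! / 7! → 1/105; sum: t=0:+1/24 = 1/24; 3j²(2 1 3; -2 0 2) = Δ·Π!·Σ² = 1/21  (sign -1)
I_A²/I_B² = (1/35)/(1/21) = 3/5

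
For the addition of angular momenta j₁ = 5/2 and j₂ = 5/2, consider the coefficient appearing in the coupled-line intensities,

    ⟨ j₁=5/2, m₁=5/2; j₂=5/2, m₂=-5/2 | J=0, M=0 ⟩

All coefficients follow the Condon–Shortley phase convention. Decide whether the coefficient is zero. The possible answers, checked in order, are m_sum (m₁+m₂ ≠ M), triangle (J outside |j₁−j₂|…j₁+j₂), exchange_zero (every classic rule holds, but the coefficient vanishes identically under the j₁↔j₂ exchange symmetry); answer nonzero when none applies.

nonzero

m-sum: m₁+m₂ = 5/2+(-5/2) = 0, M = 0  ✓
triangle: |j₁−j₂| = 0 ≤ J = 0 ≤ j₁+j₂ = 5  ✓
exchange: j₁≠j₂ or m₁≠m₂ — the exchange symmetry imposes no constraint here
value check: CG = +√(1/6) = +0.408248 ≠ 0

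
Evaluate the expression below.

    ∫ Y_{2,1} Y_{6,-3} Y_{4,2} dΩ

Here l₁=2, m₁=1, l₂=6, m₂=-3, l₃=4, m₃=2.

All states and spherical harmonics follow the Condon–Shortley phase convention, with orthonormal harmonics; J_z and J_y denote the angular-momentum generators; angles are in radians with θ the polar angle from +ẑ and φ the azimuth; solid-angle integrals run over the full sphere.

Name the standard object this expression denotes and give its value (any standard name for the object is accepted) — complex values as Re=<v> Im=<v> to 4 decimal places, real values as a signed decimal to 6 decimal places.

Gaunt coefficient, -0.252474

This is a Gaunt coefficient — the integral of a triple product of spherical harmonics over the sphere.
Checks pass: Σm=0; 12 even; l₃=4∈[4,8].
(2·2+1)(2·6+1)(2·4+1) = 585
Δ: 4! 0! 8! / 13! → 1/6435
sum: t=2:+1/2304 = 1/2304
3j²(2 6 4; 0 0 0) = Δ·Π!·Σ² = 5/143  (sign +1)
sum: t=1:−1/8640 = -1/8640
3j²(2 6 4; 1 -3 2) = Δ·Π!·Σ² = 28/715  (sign -1)
combine: 4πI² = 585·5/143·28/715 = 1260/1573
take √, sign -1: I = -0.25247360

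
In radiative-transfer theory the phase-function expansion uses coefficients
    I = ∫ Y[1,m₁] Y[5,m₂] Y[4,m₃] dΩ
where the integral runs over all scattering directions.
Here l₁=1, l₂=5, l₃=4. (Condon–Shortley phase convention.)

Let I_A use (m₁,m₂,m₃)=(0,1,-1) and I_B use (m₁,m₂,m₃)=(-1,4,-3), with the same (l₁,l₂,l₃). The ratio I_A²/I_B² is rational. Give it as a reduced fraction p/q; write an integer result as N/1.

Shared (l₁,l₂,l₃)=(1,5,4): N and (l;000)² cancel in I_A²/I_B².
A: Δ = 2!·0!·8!/11! = 1/495; Racah Σ t=1..1: t=1:−1/720 = -1/720; ⇒ 3j(1 5 4; 0 1 -1)² = 8/165, sgn +1
B: Δ = 2!·0!·8!/11! = 1/495; Racah Σ t=2..2: t=2:+1/10080 = 1/10080; ⇒ 3j(1 5 4; -1 4 -3)² = 4/55, sgn -1
I_A²/I_B² = (8/165)/(4/55) = 2/3

2/3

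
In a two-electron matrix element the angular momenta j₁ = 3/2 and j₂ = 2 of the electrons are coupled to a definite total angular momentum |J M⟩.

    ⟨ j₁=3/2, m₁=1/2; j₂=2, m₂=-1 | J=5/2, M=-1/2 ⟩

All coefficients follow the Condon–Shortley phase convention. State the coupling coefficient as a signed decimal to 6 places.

+√(5/14) = +0.597614

triangle: 1!×2!×3!/7! = 12/5040
(j±m)!: 2!×1!×1!×3!×2!×3! = 144
prefactor² = (2J+1)×Δ×N² = 72/35
  k=0: +1/(0!×1!×1!×1!×1!×2!) = 1/2
  k=1: −1/(1!×0!×0!×0!×2!×3!) = -1/12
Σ = 5/12  ⇒  CG² = 72/35×(5/12)² = 5/14
CG = +√(5/14) = +0.597614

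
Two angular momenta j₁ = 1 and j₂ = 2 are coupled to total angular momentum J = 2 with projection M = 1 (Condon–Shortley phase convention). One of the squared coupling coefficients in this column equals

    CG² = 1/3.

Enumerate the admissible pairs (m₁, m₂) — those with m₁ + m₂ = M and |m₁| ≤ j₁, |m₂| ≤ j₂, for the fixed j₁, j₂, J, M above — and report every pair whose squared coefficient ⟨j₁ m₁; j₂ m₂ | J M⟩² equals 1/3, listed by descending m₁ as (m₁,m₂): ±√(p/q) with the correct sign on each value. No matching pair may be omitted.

(-1,2): −√(1/3)

Admissible pairs with m₁+m₂ = M = 1: (-1,2), (0,1), (1,0)
  (m₁,m₂)=(1,0): CG² = 1/2, CG = +√(1/2)
  (m₁,m₂)=(0,1): CG² = 1/6, CG = −√(1/6)
  (m₁,m₂)=(-1,2): CG² = 1/3, CG = −√(1/3)   ← matches the target
Pairs with CG² = 1/3: (-1,2): −√(1/3)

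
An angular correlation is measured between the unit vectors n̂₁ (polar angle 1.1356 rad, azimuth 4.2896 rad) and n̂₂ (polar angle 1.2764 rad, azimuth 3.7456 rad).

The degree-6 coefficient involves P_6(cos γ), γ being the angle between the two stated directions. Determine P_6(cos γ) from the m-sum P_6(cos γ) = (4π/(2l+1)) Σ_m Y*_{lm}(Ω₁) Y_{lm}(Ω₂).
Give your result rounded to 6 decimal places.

Expand P_6 via completeness: Σ_{m} conj(Y_{6,m}) at Ω₁ times Y_{6,m} at Ω₂ —
  m=-6: Y*=(0.220920, 0.152720)  Y=(-0.328699, 0.172150)  product (-0.098907, -0.012168)
  m=-5: Y*=(-0.370294, 0.223553)  Y=(0.386853, 0.047257)  product (-0.153814, 0.068983)
  m=-4: Y*=(-0.027663, -0.228729)  Y=(0.016536, 0.014666)  product (0.002897, -0.004188)
  m=-3: Y*=(-0.204243, -0.063724)  Y=(-0.082068, -0.333586)  product (-0.004496, 0.073362)
  m=-2: Y*=(0.205486, -0.231836)  Y=(-0.029804, 0.078518)  product (0.012079, 0.023044)
  m=-1: Y*=(-0.045905, -0.102029)  Y=(-0.254985, 0.175948)  product (0.029657, 0.017939)
  m=+0: Y*=(0.318381, -0.000000)  Y=(0.110949, 0.000000)  product (0.035324, 0.000000)
  m=+1: Y*=(0.045905, -0.102029)  Y=(0.254985, 0.175948)  product (0.029657, -0.017939)
  m=+2: Y*=(0.205486, 0.231836)  Y=(-0.029804, -0.078518)  product (0.012079, -0.023044)
  m=+3: Y*=(0.204243, -0.063724)  Y=(0.082068, -0.333586)  product (-0.004496, -0.073362)
  m=+4: Y*=(-0.027663, 0.228729)  Y=(0.016536, -0.014666)  product (0.002897, 0.004188)
  m=+5: Y*=(0.370294, 0.223553)  Y=(-0.386853, 0.047257)  product (-0.153814, -0.068983)
  m=+6: Y*=(0.220920, -0.152720)  Y=(-0.328699, -0.172150)  product (-0.098907, 0.012168)
Total Σ_m = (-0.389842, 0.000000). Multiply by 0.966644: (-0.376839, 0.000000). P_6(cos γ) = -0.376839

-0.376839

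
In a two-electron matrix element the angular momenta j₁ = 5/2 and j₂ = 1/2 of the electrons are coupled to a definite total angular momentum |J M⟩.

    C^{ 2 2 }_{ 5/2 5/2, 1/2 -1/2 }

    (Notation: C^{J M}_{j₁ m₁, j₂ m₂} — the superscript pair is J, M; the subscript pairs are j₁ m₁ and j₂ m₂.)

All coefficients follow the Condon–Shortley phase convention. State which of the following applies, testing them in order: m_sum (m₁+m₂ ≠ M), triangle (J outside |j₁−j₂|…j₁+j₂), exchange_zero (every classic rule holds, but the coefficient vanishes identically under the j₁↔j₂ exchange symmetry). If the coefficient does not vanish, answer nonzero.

m-sum: m₁+m₂ = 5/2+(-1/2) = 2, M = 2  ✓
triangle: |j₁−j₂| = 2 ≤ J = 2 ≤ j₁+j₂ = 3  ✓
exchange: j₁≠j₂ or m₁≠m₂ — the exchange symmetry imposes no constraint here
value check: CG = +√(5/6) = +0.912871 ≠ 0

nonzero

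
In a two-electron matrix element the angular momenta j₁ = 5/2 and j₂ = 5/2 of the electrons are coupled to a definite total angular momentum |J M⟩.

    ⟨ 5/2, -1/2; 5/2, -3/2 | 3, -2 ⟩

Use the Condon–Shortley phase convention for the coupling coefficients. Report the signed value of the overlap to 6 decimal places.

−√(1/12) ≈ -0.288675

j₁+j₂−J=2  J+j₁−j₂=3  J−j₁+j₂=3  j₁+j₂+J+1=9
(j₁±m₁, j₂±m₂, J±M) = (2,3,1,4,1,5)
P² = 48
sum k=0..1:
  [0] +1/24 = 1/24
  [1] −1/12 = -1/12
S = -1/24
C² = P²·S² = 1/12 ; C = -0.288675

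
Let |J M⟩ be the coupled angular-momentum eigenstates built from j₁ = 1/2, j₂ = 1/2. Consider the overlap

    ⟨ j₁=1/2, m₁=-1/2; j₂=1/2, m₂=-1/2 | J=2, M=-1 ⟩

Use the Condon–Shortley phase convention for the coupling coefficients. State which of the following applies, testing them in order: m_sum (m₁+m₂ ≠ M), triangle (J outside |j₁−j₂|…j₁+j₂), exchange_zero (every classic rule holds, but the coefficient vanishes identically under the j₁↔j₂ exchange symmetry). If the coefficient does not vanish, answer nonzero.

m-sum: m₁+m₂ = -1/2+(-1/2) = -1, M = -1  ✓
triangle: need |j₁−j₂| ≤ J ≤ j₁+j₂, i.e. J ∈ [0, 1]; J = 2 is outside ✗ ⇒ coefficient is 0

triangle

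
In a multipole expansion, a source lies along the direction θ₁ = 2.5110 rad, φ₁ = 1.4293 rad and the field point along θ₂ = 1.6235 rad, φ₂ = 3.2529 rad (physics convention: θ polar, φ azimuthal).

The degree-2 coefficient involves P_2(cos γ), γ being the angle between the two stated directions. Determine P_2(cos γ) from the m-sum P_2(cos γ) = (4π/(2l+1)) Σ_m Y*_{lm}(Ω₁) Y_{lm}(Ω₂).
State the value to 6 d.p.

Addition theorem: P_2(cos γ) = (4π/5) Σ_m Y*_{lm}(Ω₁) Y_{lm}(Ω₂), m = −2…2:
  m=-2: (-0.128949+0.037498i) × (+0.375697-0.085045i) = -0.045257+0.025054i  (running Σ = -0.045257+0.025054i)
  m=-1: (-0.051884-0.364231i) × (+0.040389-0.004514i) = -0.003740-0.014477i  (running Σ = -0.048996+0.010578i)
  m=0: (+0.301840-0.000000i) × (-0.312766+0.000000i) = -0.094405+0.000000i  (running Σ = -0.143402+0.010578i)
  m=1: (+0.051884-0.364231i) × (-0.040389-0.004514i) = -0.003740+0.014477i  (running Σ = -0.147142+0.025054i)
  m=2: (-0.128949-0.037498i) × (+0.375697+0.085045i) = -0.045257-0.025054i  (running Σ = -0.192398+0.000000i)
Total Σ_m = -0.192398+0.000000i. Multiply by 2.513274: -0.483549+0.000000i. P_2(cos γ) = -0.483549

-0.483549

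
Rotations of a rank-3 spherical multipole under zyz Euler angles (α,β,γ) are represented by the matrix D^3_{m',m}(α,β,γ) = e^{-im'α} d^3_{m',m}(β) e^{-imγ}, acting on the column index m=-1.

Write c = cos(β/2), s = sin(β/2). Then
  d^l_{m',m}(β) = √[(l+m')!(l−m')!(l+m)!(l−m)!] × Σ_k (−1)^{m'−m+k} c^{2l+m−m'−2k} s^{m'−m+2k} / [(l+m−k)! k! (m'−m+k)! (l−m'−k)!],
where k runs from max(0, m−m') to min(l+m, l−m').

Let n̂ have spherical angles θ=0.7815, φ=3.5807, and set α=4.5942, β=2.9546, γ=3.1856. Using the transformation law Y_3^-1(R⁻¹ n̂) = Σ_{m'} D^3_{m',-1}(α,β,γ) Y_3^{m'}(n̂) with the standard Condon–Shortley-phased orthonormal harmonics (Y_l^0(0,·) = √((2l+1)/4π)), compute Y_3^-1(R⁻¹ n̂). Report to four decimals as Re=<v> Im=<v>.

Re=0.1648 Im=-0.1810

Need the full column D^3_{m',-1} for m'=−3..3 at α=4.5942, β=2.9546, γ=3.1856.
cos(β/2)=0.093360, sin(β/2)=0.995632
d^3_{-3,-1}: single k=2 term ⇒ +0.000292;  D = -0.000089-0.000278i
d^3_{-2,-1}: k∈[1..2] ⇒ +0.000022 -0.005079 = -0.005057;  D = -0.004964+0.000967i
d^3_{-1,-1}: k∈[0..2] ⇒ +0.000001 -0.000602 +0.051389 = +0.050787;  D = +0.003764+0.050648i
d^3_{0,-1}: k∈[0..2] ⇒ -0.000024 +0.008346 -0.316408 = -0.308086;  D = +0.307788+0.013554i
d^3_{1,-1}: k∈[0..2] ⇒ +0.000452 -0.068519 +0.974079 = +0.906012;  D = +0.146308-0.894121i
d^3_{2,-1}: k∈[0..1] ⇒ -0.005079 +0.288840 = +0.283760;  D = +0.272679+0.078524i
d^3_{3,-1}: single k=0 term ⇒ +0.033171;  D = -0.012874+0.030571i
Y_3^{m'}(θ=0.7815,φ=3.5807) and Σ D·Y over m':
  (-0.0001-0.0003i)·(-0.0366+0.1411i)  (-0.0050+0.0010i)·(+0.2298-0.2770i)  (+0.0038+0.0506i)·(-0.3131+0.1470i)  (+0.3078+0.0136i)·(-0.1273+0.0000i)  (+0.1463-0.8941i)·(+0.3131+0.1470i)  (+0.2727+0.0785i)·(+0.2298+0.2770i)  (-0.0129+0.0306i)·(+0.0366+0.1411i)
Y_3^-1(R⁻¹ n̂) = +0.164776-0.180967i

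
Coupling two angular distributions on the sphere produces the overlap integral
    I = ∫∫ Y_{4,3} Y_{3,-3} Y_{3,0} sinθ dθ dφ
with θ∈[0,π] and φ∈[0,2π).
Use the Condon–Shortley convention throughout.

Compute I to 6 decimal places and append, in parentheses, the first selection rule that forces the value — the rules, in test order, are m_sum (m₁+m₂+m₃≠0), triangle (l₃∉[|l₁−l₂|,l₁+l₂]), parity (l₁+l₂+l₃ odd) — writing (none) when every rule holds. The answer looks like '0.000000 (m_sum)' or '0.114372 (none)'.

Checks pass: Σm=0; 10 even; l₃=3∈[1,7].
(2·4+1)(2·3+1)(2·3+1) = 441
Δ: 4! 4! 2! / 11! → 1/34650
sum: t=1:−1/72 t=2:+1/16 t=3:−1/72 = 5/144
3j²(4 3 3; 0 0 0) = Δ·Π!·Σ² = 2/77  (sign -1)
sum: t=0:+1/288 = 1/288
3j²(4 3 3; 3 -3 0) = Δ·Π!·Σ² = 1/22  (sign -1)
combine: 4πI² = 441·2/77·1/22 = 63/121
take √, sign +1: I = 0.20355073
No selection rule forces the value: the integral is nonzero (none).

0.203551 (none)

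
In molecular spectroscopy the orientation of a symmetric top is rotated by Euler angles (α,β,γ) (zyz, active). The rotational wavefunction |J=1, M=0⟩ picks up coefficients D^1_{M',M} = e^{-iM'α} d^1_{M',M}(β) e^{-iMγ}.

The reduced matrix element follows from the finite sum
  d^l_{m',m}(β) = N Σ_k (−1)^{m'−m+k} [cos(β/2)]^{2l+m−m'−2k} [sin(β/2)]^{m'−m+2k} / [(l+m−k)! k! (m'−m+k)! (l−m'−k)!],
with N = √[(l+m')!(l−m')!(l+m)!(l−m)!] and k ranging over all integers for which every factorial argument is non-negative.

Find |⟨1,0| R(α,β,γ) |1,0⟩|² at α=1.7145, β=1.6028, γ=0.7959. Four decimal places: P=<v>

D^1_{0,0}(1.7145,1.6028,0.7959) = e^{-i·0·1.7145}·d^1_{0,0}(1.6028)·e^{-i·0·0.7959}. Compute d first:
With c≡cos(β/2)=0.695702 and s≡sin(β/2)=0.718331, N=[1·1·1·1]^{1/2}=1.000000
k∈{0,1} keeps every argument non-negative
  k=0: (−1)^0·1.0000/(1)·0.6957^2·0.7183^0 = +0.484001
  k=1: (−1)^1·1.0000/(1)·0.6957^0·0.7183^2 = -0.515999
d^1_{0,0}(1.6028) = +0.484001 -0.515999 = -0.031998
|D^1_{0,0}|² = |d^1_{0,0}(β)|² = (-0.031998)² = 0.001024 (the z-rotation phases have unit modulus)

P=0.0010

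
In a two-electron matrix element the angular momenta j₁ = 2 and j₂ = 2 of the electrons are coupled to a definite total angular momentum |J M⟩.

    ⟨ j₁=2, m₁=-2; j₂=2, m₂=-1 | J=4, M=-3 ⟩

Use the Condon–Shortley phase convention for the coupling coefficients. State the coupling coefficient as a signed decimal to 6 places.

√[9·0!4!4!/9! · 0!4!1!3!1!7!] = √(10368)
  +(−1)^0/∏(0,0,4,1,0,3)! = 1/144  (running 1/144)
⟨..|..⟩ = √(10368)·(1/144) = +0.707107

+0.707107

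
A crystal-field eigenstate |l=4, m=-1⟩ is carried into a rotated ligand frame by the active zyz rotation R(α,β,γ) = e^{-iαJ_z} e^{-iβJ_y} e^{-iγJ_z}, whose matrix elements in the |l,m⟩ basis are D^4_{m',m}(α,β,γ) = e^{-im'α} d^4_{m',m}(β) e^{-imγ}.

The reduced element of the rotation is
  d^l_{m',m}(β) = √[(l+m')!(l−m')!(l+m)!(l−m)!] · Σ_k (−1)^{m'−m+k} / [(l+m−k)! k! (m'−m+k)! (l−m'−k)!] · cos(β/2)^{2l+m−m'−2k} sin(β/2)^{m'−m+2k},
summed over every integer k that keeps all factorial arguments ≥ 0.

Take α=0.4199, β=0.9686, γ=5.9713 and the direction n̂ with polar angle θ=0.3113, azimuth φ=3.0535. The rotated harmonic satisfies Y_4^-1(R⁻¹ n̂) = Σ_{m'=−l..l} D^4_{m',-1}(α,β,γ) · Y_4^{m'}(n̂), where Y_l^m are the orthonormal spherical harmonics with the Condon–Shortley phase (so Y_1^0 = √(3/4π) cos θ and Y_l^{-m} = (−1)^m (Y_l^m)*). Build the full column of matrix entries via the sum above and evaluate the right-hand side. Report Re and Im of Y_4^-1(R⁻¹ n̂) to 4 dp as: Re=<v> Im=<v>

Re=0.3232 Im=-0.0502

Need the full column D^4_{m',-1} for m'=−4..4 at α=0.4199, β=0.9686, γ=5.9713.
cos(β/2)=0.885001, sin(β/2)=0.465589
d^4_{-4,-1}: single k=3 term ⇒ +0.410035;  D = +0.082699+0.401609i
d^4_{-3,-1}: k∈[2..3] ⇒ +0.826682 -0.381334 = +0.445348;  D = +0.259843+0.361686i
d^4_{-2,-1}: k∈[1..3] ⇒ +0.839935 -1.162340 +0.214467 = -0.107939;  D = -0.093244-0.054372i
d^4_{-1,-1}: k∈[0..3] ⇒ +0.376314 -1.562282 +0.864783 -0.079782 = -0.400967;  D = -0.398630-0.043226i
d^4_{0,-1}: k∈[0..3] ⇒ -0.885369 +1.470257 -0.406922 +0.018771 = +0.196737;  D = +0.187246-0.060369i
d^4_{1,-1}: k∈[0..3] ⇒ +1.041521 -0.864783 +0.119673 -0.002208 = +0.294203;  D = +0.218882-0.196586i
d^4_{2,-1}: k∈[0..2] ⇒ -0.774894 +0.321700 -0.017807 = -0.471001;  D = -0.191673+0.430236i
d^4_{3,-1}: k∈[0..1] ⇒ +0.381334 -0.063325 = +0.318009;  D = -0.000251-0.318009i
d^4_{4,-1}: single k=0 term ⇒ -0.113485;  D = +0.046346+0.103590i
Y_4^{m'}(θ=0.3113,φ=3.0535) and Σ D·Y over m':
  (+0.0827+0.4016i)·(+0.0037+0.0013i)  (+0.2598+0.3617i)·(-0.0331-0.0089i)  (-0.0932-0.0544i)·(+0.1651+0.0294i)  (-0.3986-0.0432i)·(-0.4594-0.0406i)  (+0.1872-0.0604i)·(+0.4819+0.0000i)  (+0.2189-0.1966i)·(+0.4594-0.0406i)  (-0.1917+0.4302i)·(+0.1651-0.0294i)  (-0.0003-0.3180i)·(+0.0331-0.0089i)  (+0.0463+0.1036i)·(+0.0037-0.0013i)
Y_4^-1(R⁻¹ n̂) = +0.323247-0.050192i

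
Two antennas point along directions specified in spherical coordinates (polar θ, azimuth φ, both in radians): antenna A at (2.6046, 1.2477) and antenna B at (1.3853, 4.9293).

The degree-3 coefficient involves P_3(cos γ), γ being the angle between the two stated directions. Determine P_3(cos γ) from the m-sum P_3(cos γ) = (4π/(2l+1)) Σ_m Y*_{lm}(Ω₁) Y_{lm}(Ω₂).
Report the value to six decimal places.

Term-by-term m-sum for l=3 (normalisation 4π/7 = 1.795196):
  m=-3: (-0.046050, -0.031606) × (-0.239956, -0.315167) = (0.001089, 0.022097)  (running Σ = (0.001089, 0.022097))
  m=-2: (0.183467, -0.138374) × (-0.165211, 0.076535) = (-0.019720, 0.036903)  (running Σ = (-0.018632, 0.059000))
  m=-1: (0.141283, 0.421956) × (-0.056733, -0.257435) = (0.100611, -0.060310)  (running Σ = (0.081979, -0.001310))
  m=0: (-0.221751, -0.000000) × (-0.194774, 0.000000) = (0.043191, 0.000000)  (running Σ = (0.125170, -0.001310))
  m=1: (-0.141283, 0.421956) × (0.056733, -0.257435) = (0.100611, 0.060310)  (running Σ = (0.225781, 0.059000))
  m=2: (0.183467, 0.138374) × (-0.165211, -0.076535) = (-0.019720, -0.036903)  (running Σ = (0.206060, 0.022097))
  m=3: (0.046050, -0.031606) × (0.239956, -0.315167) = (0.001089, -0.022097)  (running Σ = (0.207149, 0.000000))
Σ over m = (0.207149, 0.000000); ×(4π/7) → (0.371873, 0.000000). Real part: 0.371873

0.371873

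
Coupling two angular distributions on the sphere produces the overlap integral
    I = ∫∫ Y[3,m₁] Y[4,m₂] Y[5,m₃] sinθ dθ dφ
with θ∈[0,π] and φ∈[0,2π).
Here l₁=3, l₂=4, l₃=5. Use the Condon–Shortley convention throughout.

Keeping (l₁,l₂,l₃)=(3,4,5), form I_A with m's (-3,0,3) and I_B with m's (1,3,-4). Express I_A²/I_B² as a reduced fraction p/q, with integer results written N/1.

150/7

Shared (l₁,l₂,l₃)=(3,4,5): N and (l;000)² cancel in I_A²/I_B².
A: Δ = 2!·4!·6!/13! = 1/180180; Racah Σ t=2..2: t=2:+1/2304 = 1/2304; ⇒ 3j(3 4 5; -3 0 3)² = 5/143, sgn +1
B: Δ = 2!·4!·6!/13! = 1/180180; Racah Σ t=1..2: t=1:−1/4320 t=2:+1/5760 = -1/17280; ⇒ 3j(3 4 5; 1 3 -4)² = 7/4290, sgn +1
I_A²/I_B² = (5/143)/(7/4290) = 150/7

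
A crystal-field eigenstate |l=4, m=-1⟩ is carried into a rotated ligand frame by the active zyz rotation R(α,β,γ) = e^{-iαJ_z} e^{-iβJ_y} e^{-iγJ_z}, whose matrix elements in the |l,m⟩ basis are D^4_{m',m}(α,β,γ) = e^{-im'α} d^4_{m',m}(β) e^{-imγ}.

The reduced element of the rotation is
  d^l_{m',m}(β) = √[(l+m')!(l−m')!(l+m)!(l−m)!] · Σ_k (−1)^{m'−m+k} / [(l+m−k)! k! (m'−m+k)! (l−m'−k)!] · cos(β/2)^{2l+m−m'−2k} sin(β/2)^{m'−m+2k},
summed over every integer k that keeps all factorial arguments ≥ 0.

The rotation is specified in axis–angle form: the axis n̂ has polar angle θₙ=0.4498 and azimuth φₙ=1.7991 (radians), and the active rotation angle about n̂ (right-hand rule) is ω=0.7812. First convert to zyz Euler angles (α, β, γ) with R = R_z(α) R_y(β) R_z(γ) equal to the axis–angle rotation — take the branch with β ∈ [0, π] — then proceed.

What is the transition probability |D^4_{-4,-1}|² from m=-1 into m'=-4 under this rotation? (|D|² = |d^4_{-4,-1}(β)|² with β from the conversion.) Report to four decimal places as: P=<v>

P=0.0010

Axis–angle → zyz. n̂ = (sinθₙcosφₙ, sinθₙsinφₙ, cosθₙ) = (-0.098403, +0.423504, +0.900534), ω = 0.7812.
R = I cosω + sinω [n̂]ₓ + (1−cosω) n̂n̂ᵀ gives
  R = [+0.712877, -0.646177, +0.272510; +0.622012, +0.762070, +0.179862; -0.323895, +0.041285, +0.945192]
β = atan2(√(R₁₃²+R₂₃²), R₃₃) = 0.332614; α = atan2(R₂₃, R₁₃) mod 2π = 0.583388; γ = atan2(R₃₂, −R₃₁) mod 2π = 0.126780
Split into d^4_{-4,-1}(β=0.3326) × two z-phases.
Half-angle: c=0.986203, s=0.165542. N=√(1·40320·6·120)=5387.986637
k: max(0,(-1)−(-4))=3 … min(4+(-1),4−(-4))=3
  k=3: (−1)^0·5387.9866/(720)·0.9862^5·0.1655^3 = +0.031670
d^4_{-4,-1}(0.3326) = +0.031670
|D^4_{-4,-1}|² = |d^4_{-4,-1}(β)|² = (+0.031670)² = 0.001003 (the z-rotation phases have unit modulus)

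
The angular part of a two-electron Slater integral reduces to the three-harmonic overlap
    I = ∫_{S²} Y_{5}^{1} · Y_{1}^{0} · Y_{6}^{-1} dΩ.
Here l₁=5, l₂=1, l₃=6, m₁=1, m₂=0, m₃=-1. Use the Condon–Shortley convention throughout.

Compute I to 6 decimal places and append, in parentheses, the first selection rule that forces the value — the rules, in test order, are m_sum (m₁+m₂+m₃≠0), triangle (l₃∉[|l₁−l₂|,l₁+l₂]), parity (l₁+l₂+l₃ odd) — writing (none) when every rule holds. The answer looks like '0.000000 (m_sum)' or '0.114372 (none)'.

Rules hold: Σm=0, L=12 even, 4≤6≤6.
N = 11·3·13 = 429
Δ = 0!·10!·2!/13! = 1/858
Racah Σ t=0..0: t=0:+1/14400 = 1/14400
⇒ 3j(5 1 6; 0 0 0)² = 6/143, sgn +1
Racah Σ t=0..0: t=0:+1/17280 = 1/17280
⇒ 3j(5 1 6; 1 0 -1)² = 35/858, sgn -1
4πI² = N·(3j₀)²·(3jₘ)² = 105/143
I = -1·√(0.734266/4π) = -0.24172507
No selection rule forces the value: the integral is nonzero (none).

-0.241725 (none)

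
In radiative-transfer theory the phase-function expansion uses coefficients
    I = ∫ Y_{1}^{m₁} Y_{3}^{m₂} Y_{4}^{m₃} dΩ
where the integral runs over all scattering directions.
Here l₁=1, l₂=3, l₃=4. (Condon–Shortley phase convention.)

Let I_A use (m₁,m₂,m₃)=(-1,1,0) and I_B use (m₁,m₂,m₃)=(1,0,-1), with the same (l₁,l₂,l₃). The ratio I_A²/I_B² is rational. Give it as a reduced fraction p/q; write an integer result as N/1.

3/5

Same 1,3,4: normalisation and zero-m 3j drop out of the ratio.
A: Δ: 0! 2! 6! / 9! → 1/252; sum: t=0:+1/96 = 1/96; 3j²(1 3 4; -1 1 0) = Δ·Π!·Σ² = 1/42  (sign +1)
B: Δ: 0! 2! 6! / 9! → 1/252; sum: t=0:+1/72 = 1/72; 3j²(1 3 4; 1 0 -1) = Δ·Π!·Σ² = 5/126  (sign -1)
I_A²/I_B² = (1/42)/(5/126) = 3/5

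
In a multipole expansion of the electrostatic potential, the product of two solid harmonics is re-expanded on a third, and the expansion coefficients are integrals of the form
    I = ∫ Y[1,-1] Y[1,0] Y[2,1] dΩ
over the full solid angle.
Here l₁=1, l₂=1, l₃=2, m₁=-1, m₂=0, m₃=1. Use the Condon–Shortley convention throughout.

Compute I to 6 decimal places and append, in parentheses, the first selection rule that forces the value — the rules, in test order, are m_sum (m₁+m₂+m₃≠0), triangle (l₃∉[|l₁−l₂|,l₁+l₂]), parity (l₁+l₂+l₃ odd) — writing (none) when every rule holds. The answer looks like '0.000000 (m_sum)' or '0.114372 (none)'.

Rules hold: Σm=0, L=4 even, 0≤2≤2.
N = 3·3·5 = 45
Δ = 0!·2!·2!/5! = 1/30
Racah Σ t=0..0: t=0:+1/1 = 1/1
⇒ 3j(1 1 2; 0 0 0)² = 2/15, sgn +1
Racah Σ t=0..0: t=0:+1/2 = 1/2
⇒ 3j(1 1 2; -1 0 1)² = 1/10, sgn -1
4πI² = N·(3j₀)²·(3jₘ)² = 3/5
I = -1·√(0.6/4π) = -0.21850969
No selection rule forces the value: the integral is nonzero (none).

-0.218510 (none)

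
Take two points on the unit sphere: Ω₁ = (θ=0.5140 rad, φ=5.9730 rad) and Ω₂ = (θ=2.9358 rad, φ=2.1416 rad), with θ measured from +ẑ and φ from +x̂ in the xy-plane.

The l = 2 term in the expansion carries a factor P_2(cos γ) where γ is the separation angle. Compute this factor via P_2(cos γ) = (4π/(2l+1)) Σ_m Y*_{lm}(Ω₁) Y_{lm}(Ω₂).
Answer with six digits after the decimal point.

0.797095

Addition theorem: P_2(cos γ) = (4π/5) Σ_m Y*_{lm}(Ω₁) Y_{lm}(Ω₂), m = −2…2:
  m=-2: (0.07598 - 0.05428j) × (-0.00671 + 0.01467j) = 0.00029 + 0.00148j  (running Σ = 0.00029 + 0.00148j)
  m=-1: (0.31497 - 0.10096j) × (0.08350 + 0.13004j) = 0.03943 + 0.03253j  (running Σ = 0.03971 + 0.03401j)
  m=0: (0.40206 + 0.00000j) × (0.59127 + 0.00000j) = 0.23773 + 0.00000j  (running Σ = 0.27744 + 0.03401j)
  m=1: (-0.31497 - 0.10096j) × (-0.08350 + 0.13004j) = 0.03943 - 0.03253j  (running Σ = 0.31687 + 0.00148j)
  m=2: (0.07598 + 0.05428j) × (-0.00671 - 0.01467j) = 0.00029 - 0.00148j  (running Σ = 0.31715 + 0.00000j)
Σ over m = 0.31715 + 0.00000j; ×(4π/5) → 0.79710 + 0.00000j. Real part: 0.797095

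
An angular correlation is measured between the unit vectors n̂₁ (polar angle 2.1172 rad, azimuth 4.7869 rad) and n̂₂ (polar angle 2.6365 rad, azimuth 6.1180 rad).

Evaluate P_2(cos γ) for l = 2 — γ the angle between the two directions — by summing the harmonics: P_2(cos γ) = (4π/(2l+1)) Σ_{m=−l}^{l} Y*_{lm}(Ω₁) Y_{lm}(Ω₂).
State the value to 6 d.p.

-0.041477

Summing Y*_{l m}(θ₁,φ₁)·Y_{l m}(θ₂,φ₂) over m ∈ [−2, 2]; prefactor 4π/(2·2+1) = 2.513274:
  [-2]  conj(Y_{2,-2})(Ω₁) = -0.27885 - 0.04187j ; Y_{2,-2}(Ω₂) = 0.08555 + 0.02934j ; Δ = -0.02263 - 0.01176j
  [-1]  conj(Y_{2,-1})(Ω₁) = -0.02553 + 0.34203j ; Y_{2,-1}(Ω₂) = -0.32269 - 0.05379j ; Δ = 0.02664 - 0.10900j
  [+0]  conj(Y_{2,0})(Ω₁) = -0.05992 + 0.00000j ; Y_{2,0}(Ω₂) = 0.40924 + 0.00000j ; Δ = -0.02452 + 0.00000j
  [+1]  conj(Y_{2,1})(Ω₁) = 0.02553 + 0.34203j ; Y_{2,1}(Ω₂) = 0.32269 - 0.05379j ; Δ = 0.02664 + 0.10900j
  [+2]  conj(Y_{2,2})(Ω₁) = -0.27885 + 0.04187j ; Y_{2,2}(Ω₂) = 0.08555 - 0.02934j ; Δ = -0.02263 + 0.01176j
Accumulated sum -0.01650 - 0.00000j; after 4π/(2l+1) scaling, -0.04148 - 0.00000j ⇒ P_2 = -0.041477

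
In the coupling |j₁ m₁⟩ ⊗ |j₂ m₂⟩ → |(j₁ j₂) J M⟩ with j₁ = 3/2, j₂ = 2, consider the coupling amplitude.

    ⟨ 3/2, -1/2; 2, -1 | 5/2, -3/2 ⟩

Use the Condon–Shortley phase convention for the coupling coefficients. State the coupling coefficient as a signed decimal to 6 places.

+√(1/35) ≈ +0.169031

triangle: 1!·2!·3!/7! = 12/5040
(j±m)!: 1!·2!·1!·3!·1!·4! = 288
prefactor² = (2J+1)·Δ·N² = 144/35
  k=0: +1/(0!·1!·2!·1!·0!·2!) = 1/4
  k=1: −1/(1!·0!·1!·0!·1!·3!) = -1/6
Σ = 1/12  ⇒  CG² = 144/35·(1/12)² = 1/35
CG = +√(1/35) = +0.169031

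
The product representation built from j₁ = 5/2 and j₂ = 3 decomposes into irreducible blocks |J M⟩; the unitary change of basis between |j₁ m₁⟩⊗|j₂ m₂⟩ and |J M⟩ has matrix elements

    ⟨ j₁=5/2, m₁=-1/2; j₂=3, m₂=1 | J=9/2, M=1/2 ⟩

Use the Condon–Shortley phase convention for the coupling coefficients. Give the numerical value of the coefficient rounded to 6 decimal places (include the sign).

−√(160/693) = -0.480500

triangle: 1!×4!×5!/11! = 2880/39916800
(j±m)!: 2!×3!×4!×2!×5!×4! = 1658880
prefactor² = (2J+1)×Δ×N² = 92160/77
  k=0: +1/(0!×1!×3!×4!×1!×1!) = 1/144
  k=1: −1/(1!×0!×2!×3!×2!×2!) = -1/48
Σ = -1/72  ⇒  CG² = 92160/77×(-1/72)² = 160/693
CG = −√(160/693) = -0.480500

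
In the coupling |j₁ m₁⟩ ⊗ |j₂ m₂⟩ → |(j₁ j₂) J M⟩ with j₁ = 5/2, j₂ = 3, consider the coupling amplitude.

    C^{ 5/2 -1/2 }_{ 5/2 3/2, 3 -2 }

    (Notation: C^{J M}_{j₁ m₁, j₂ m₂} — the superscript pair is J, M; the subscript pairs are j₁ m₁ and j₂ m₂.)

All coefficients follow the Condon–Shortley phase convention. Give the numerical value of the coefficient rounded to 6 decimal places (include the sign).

triangle: 3!·2!·3!/9! = 72/362880
(j±m)!: 4!·1!·1!·5!·2!·3! = 34560
prefactor² = (2J+1)·Δ·N² = 288/7
  k=0: +1/(0!·3!·1!·1!·1!·2!) = 1/12
  k=1: −1/(1!·2!·0!·0!·2!·3!) = -1/24
Σ = 1/24  ⇒  CG² = 288/7·(1/24)² = 1/14
CG = +√(1/14) = +0.267261

+√(1/14) ≈ +0.267261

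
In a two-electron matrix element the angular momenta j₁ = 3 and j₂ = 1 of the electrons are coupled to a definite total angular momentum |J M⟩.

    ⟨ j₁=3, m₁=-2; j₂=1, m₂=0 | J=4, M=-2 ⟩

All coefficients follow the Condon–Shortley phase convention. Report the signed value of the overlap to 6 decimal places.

+0.654654

j₁+j₂−J=0  J+j₁−j₂=6  J−j₁+j₂=2  j₁+j₂+J+1=9
(j₁±m₁, j₂±m₂, J±M) = (1,5,1,1,2,6)
P² = 43200/7
sum k=0..0:
  [0] +1/120 = 1/120
S = 1/120
C² = P²·S² = 3/7 ; C = +0.654654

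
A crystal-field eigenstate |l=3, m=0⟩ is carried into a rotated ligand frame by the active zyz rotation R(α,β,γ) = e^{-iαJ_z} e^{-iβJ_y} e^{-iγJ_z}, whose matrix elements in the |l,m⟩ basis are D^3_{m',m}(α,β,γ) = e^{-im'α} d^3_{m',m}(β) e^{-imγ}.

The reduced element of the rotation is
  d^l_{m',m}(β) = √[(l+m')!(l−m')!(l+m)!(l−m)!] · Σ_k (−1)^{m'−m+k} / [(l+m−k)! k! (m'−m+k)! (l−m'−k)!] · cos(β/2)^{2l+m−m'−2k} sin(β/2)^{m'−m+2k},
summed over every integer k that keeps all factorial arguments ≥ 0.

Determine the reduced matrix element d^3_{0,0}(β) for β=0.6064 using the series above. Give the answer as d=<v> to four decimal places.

d^3_{0,0}(β=0.6064) via the finite sum:
With c≡cos(β/2)=0.954386 and s≡sin(β/2)=0.298576, N=[6·6·6·6]^{1/2}=36.000000
Admissible k: 0..3 (factorial args all ≥0)
  k=0: (−1)^0·36.0000/(36)·0.9544^6·0.2986^0 = +0.755691
  k=1: (−1)^1·36.0000/(4)·0.9544^4·0.2986^2 = -0.665653
  k=2: (−1)^2·36.0000/(4)·0.9544^2·0.2986^4 = +0.065149
  k=3: (−1)^3·36.0000/(36)·0.9544^0·0.2986^6 = -0.000708
d^3_{0,0}(0.6064) = +0.755691 -0.665653 +0.065149 -0.000708 = +0.154479

d=0.1545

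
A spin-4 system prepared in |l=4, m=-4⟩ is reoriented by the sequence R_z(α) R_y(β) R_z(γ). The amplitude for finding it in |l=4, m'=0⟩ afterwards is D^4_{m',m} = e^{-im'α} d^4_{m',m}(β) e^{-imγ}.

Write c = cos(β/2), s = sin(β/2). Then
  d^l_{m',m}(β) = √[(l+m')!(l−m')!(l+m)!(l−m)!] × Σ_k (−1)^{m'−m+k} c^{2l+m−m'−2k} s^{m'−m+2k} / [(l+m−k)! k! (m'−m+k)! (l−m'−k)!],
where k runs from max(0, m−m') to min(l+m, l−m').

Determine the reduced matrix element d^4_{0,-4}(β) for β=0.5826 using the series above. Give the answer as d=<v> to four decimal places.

d=0.0479

d^4_{0,-4}(β=0.5826) via the finite sum:
c=cos(0.582600/2)=0.957871, s=sin(0.582600/2)=0.287198; N=√[24·24·1·40320]=4819.161753
Admissible k: 0..0 (factorial args all ≥0)
  k=0: (−1)^4·4819.1618/(576)·0.9579^4·0.2872^4 = +0.047918
d^4_{0,-4}(0.5826) = +0.047918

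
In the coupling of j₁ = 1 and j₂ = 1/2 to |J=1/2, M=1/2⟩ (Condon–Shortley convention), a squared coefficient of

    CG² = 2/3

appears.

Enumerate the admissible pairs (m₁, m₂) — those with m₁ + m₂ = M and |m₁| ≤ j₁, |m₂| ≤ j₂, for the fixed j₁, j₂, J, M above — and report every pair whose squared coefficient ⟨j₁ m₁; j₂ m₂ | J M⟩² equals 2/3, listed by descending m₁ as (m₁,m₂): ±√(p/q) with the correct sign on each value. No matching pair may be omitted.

Admissible pairs with m₁+m₂ = M = 1/2: (0,1/2), (1,-1/2)
  (m₁,m₂)=(1,-1/2): CG² = 2/3, CG = +√(2/3)   ← matches the target
  (m₁,m₂)=(0,1/2): CG² = 1/3, CG = −√(1/3)
Pairs with CG² = 2/3: (1,-1/2): +√(2/3)

(1,-1/2): +√(2/3)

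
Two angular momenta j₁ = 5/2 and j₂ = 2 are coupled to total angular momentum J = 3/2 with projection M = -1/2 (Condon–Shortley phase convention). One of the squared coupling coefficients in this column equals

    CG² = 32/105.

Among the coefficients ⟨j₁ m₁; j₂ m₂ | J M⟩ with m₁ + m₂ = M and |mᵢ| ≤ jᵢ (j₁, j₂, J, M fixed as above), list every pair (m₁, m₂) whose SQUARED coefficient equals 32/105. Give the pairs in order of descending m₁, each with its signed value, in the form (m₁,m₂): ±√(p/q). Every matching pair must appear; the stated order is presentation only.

Admissible pairs with m₁+m₂ = M = -1/2: (-5/2,2), (-3/2,1), (-1/2,0), (1/2,-1), (3/2,-2)
  (m₁,m₂)=(3/2,-2): CG² = 32/105, CG = +√(32/105)   ← matches the target
  (m₁,m₂)=(1/2,-1): CG² = 5/21, CG = −√(5/21)
  (m₁,m₂)=(-1/2,0): CG² = 2/35, CG = +√(2/35)
  (m₁,m₂)=(-3/2,1): CG² = 2/105, CG = +√(2/105)
  (m₁,m₂)=(-5/2,2): CG² = 8/21, CG = −√(8/21)
Pairs with CG² = 32/105: (3/2,-2): +√(32/105)

(3/2,-2): +√(32/105)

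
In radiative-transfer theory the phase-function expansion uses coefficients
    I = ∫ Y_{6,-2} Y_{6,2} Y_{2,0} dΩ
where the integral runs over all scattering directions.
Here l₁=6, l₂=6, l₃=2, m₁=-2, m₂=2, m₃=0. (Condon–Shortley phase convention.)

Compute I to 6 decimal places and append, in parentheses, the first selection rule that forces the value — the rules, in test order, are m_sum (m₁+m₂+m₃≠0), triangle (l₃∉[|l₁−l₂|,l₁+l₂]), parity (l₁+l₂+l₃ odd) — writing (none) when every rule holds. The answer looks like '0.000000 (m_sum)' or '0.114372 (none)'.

Checks pass: Σm=0; 14 even; l₃=2∈[0,12].
(2·6+1)(2·6+1)(2·2+1) = 845
Δ: 10! 2! 2! / 15! → 1/90090
sum: t=4:+1/69120 t=5:−1/14400 t=6:+1/69120 = -7/172800
3j²(6 6 2; 0 0 0) = Δ·Π!·Σ² = 14/715  (sign -1)
sum: t=6:+1/69120 t=7:−1/30240 t=8:+1/322560 = -1/64512
3j²(6 6 2; -2 2 0) = Δ·Π!·Σ² = 10/1001  (sign -1)
combine: 4πI² = 845·14/715·10/1001 = 20/121
take √, sign +1: I = 0.11468784
No selection rule forces the value: the integral is nonzero (none).

0.114688 (none)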